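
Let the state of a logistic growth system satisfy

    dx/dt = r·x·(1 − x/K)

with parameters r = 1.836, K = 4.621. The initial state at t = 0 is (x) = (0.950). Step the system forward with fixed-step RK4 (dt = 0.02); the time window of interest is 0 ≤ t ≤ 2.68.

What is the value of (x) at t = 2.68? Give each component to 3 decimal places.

t=0.000: state=(0.950)
step 1 (dt=0.02): k1=(1.386), k2=(1.401), k3=(1.401), k4=(1.416); state += dt/6·(k1+2k2+2k3+k4)
t=0.020: state=(0.978)
t=0.040: state=(1.007)
t=0.060: state=(1.036)
continuing one RK4 step at a time; state shown every 5 steps (Δt=0.1):
t=0.100: state=(1.096)
t=0.200: state=(1.257)
t=0.300: state=(1.432)
t=0.400: state=(1.619)
t=0.500: state=(1.817)
t=0.600: state=(2.023)
t=0.700: state=(2.234)
t=0.800: state=(2.446)
t=0.900: state=(2.655)
t=1.000: state=(2.859)
t=1.100: state=(3.055)
t=1.200: state=(3.239)
t=1.300: state=(3.410)
t=1.400: state=(3.567)
t=1.500: state=(3.709)
t=1.600: state=(3.836)
t=1.700: state=(3.948)
t=1.800: state=(4.047)
t=1.900: state=(4.133)
t=2.000: state=(4.208)
t=2.100: state=(4.272)
t=2.200: state=(4.327)
t=2.300: state=(4.373)
t=2.400: state=(4.413)
t=2.500: state=(4.447)
t=2.600: state=(4.475)
t=2.680: state=(4.494)

(x) = (4.494)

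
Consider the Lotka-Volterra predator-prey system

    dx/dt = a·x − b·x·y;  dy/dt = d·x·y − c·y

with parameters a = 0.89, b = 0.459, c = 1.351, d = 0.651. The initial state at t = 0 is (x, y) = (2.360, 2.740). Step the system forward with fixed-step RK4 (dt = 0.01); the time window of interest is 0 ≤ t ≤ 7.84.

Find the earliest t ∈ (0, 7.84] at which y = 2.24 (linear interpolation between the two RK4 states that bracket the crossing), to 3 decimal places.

t=0.000: state=(2.360, 2.740)
step 1 (dt=0.01): k1=(-0.868, 0.508), k2=(-0.869, 0.501), k3=(-0.869, 0.501), k4=(-0.870, 0.493); state += dt/6·(k1+2k2+2k3+k4)
t=0.010: state=(2.351, 2.745)
t=0.020: state=(2.343, 2.750)
t=0.030: state=(2.334, 2.755)
continuing one RK4 step at a time; state shown every 50 steps (Δt=0.5):
t=0.500: state=(1.936, 2.801)
t=1.000: state=(1.630, 2.536)
t=1.370: state=(1.509, 2.241)
next step: t=1.380: state=(1.507, 2.233) — y has crossed 2.24
linear interpolation between t=1.370 (2.24083) and t=1.380 (2.23257) → t≈1.371

t = 1.371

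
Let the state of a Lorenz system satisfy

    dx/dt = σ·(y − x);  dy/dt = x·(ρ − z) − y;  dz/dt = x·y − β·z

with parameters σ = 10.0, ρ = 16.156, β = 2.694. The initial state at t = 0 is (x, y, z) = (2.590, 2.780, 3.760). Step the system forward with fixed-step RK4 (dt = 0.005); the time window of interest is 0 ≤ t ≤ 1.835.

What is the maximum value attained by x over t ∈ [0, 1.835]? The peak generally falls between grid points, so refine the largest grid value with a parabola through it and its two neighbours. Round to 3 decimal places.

t=0.000: state=(2.590, 2.780, 3.760)
step 1 (dt=0.005): k1=(1.900, 29.326, -2.929), k2=(2.586, 29.330, -2.706), k3=(2.569, 29.350, -2.703), k4=(3.239, 29.373, -2.475); state += dt/6·(k1+2k2+2k3+k4)
t=0.005: state=(2.603, 2.927, 3.746)
t=0.010: state=(2.622, 3.074, 3.735)
t=0.015: state=(2.648, 3.222, 3.726)
continuing one RK4 step at a time; state shown every 20 steps (Δt=0.1):
t=0.100: state=(3.880, 6.128, 4.107)
t=0.200: state=(7.014, 10.948, 7.275)
t=0.300: state=(10.905, 13.837, 16.037)
t=0.400: state=(10.885, 7.644, 23.549)
t=0.500: state=(6.187, 1.309, 21.080)
t=0.600: state=(2.501, 0.094, 16.281)
t=0.700: state=(1.051, 0.336, 12.460)
t=0.800: state=(0.734, 0.712, 9.555)
t=0.900: state=(0.897, 1.230, 7.366)
t=1.000: state=(1.417, 2.154, 5.796)
t=1.100: state=(2.472, 3.916, 4.939)
t=1.200: state=(4.475, 7.124, 5.452)
t=1.300: state=(7.793, 11.611, 9.336)
t=1.400: state=(11.012, 12.703, 18.007)
t=1.500: state=(9.869, 6.134, 22.994)
t=1.600: state=(5.467, 1.358, 19.835)
t=1.700: state=(2.490, 0.630, 15.425)
t=1.800: state=(1.430, 0.995, 11.906)
t=1.835: state=(1.331, 1.185, 10.884)
largest grid value and its neighbours: x(0.345)=11.69754, x(0.350)=11.70881, x(0.355)=11.70292
parabola through these three points peaks at t≈0.351 with x≈11.70902

max x = 11.709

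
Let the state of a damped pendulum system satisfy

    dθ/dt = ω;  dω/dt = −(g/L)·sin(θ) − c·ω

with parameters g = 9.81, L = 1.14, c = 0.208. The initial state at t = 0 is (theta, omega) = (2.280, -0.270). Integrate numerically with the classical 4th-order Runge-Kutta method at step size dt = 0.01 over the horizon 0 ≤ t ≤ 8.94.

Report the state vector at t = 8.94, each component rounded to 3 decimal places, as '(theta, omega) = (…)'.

(theta, omega) = (-0.510, 1.751)

t=0.000: state=(2.280, -0.270)
step 1 (dt=0.01): k1=(-0.270, -6.474), k2=(-0.302, -6.475), k3=(-0.302, -6.476), k4=(-0.335, -6.478); state += dt/6·(k1+2k2+2k3+k4)
t=0.010: state=(2.277, -0.335)
t=0.020: state=(2.273, -0.400)
t=0.030: state=(2.269, -0.464)
continuing one RK4 step at a time; state shown every 50 steps (Δt=0.5):
t=0.500: state=(1.270, -3.912)
t=1.000: state=(-1.032, -3.822)
t=1.500: state=(-1.843, 0.515)
t=2.000: state=(-0.593, 4.196)
t=2.500: state=(1.295, 2.227)
t=3.000: state=(1.321, -2.052)
t=3.500: state=(-0.371, -3.680)
t=4.000: state=(-1.362, 0.053)
t=4.500: state=(-0.393, 3.368)
t=5.000: state=(1.048, 1.493)
t=5.500: state=(0.818, -2.260)
t=6.000: state=(-0.601, -2.418)
t=6.500: state=(-0.962, 1.082)
t=7.000: state=(0.169, 2.677)
t=7.500: state=(0.921, -0.064)
t=8.000: state=(0.171, -2.444)
t=8.500: state=(-0.774, -0.723)
t=8.940: state=(-0.510, 1.751)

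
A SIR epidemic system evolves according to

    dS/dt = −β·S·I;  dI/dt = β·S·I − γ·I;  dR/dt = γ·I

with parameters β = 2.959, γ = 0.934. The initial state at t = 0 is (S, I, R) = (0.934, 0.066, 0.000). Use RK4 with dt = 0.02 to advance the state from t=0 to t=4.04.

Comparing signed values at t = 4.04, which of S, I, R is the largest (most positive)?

largest component: R

t=0.000: state=(0.934, 0.066, 0.000)
step 1 (dt=0.02): k1=(-0.182, 0.121, 0.062), k2=(-0.185, 0.123, 0.063), k3=(-0.185, 0.123, 0.063), k4=(-0.188, 0.124, 0.064); state += dt/6·(k1+2k2+2k3+k4)
t=0.020: state=(0.930, 0.068, 0.001)
t=0.040: state=(0.926, 0.071, 0.003)
t=0.060: state=(0.923, 0.074, 0.004)
continuing one RK4 step at a time; state shown every 10 steps (Δt=0.2):
t=0.200: state=(0.891, 0.094, 0.015)
t=0.400: state=(0.834, 0.130, 0.036)
t=0.600: state=(0.763, 0.173, 0.064)
t=0.800: state=(0.679, 0.220, 0.101)
t=1.000: state=(0.588, 0.266, 0.146)
t=1.200: state=(0.496, 0.304, 0.199)
t=1.400: state=(0.411, 0.330, 0.259)
t=1.600: state=(0.337, 0.341, 0.322)
t=1.800: state=(0.275, 0.339, 0.386)
t=2.000: state=(0.226, 0.326, 0.448)
t=2.200: state=(0.187, 0.306, 0.507)
t=2.400: state=(0.158, 0.281, 0.562)
t=2.600: state=(0.135, 0.254, 0.612)
t=2.800: state=(0.117, 0.227, 0.657)
t=3.000: state=(0.103, 0.201, 0.696)
t=3.200: state=(0.092, 0.176, 0.732)
t=3.400: state=(0.083, 0.154, 0.762)
t=3.600: state=(0.077, 0.134, 0.789)
t=3.800: state=(0.071, 0.116, 0.813)
t=4.000: state=(0.067, 0.100, 0.833)
t=4.040: state=(0.066, 0.097, 0.837)
compare at T: S=0.066, I=0.097, R=0.837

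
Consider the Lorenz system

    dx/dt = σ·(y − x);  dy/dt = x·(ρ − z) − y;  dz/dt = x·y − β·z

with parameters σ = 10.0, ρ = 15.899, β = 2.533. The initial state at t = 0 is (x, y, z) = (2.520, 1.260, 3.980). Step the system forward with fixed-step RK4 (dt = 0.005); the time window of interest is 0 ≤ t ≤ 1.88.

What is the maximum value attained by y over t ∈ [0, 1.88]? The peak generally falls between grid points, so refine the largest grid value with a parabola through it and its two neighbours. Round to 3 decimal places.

t=0.000: state=(2.520, 1.260, 3.980)
step 1 (dt=0.005): k1=(-12.600, 28.776, -6.906), k2=(-11.566, 28.371, -6.723), k3=(-11.602, 28.402, -6.723), k4=(-10.600, 28.025, -6.544); state += dt/6·(k1+2k2+2k3+k4)
t=0.005: state=(2.462, 1.402, 3.946)
t=0.010: state=(2.414, 1.540, 3.915)
t=0.015: state=(2.375, 1.676, 3.884)
continuing one RK4 step at a time; state shown every 20 steps (Δt=0.1):
t=0.100: state=(2.698, 3.927, 3.657)
t=0.200: state=(4.743, 7.610, 4.724)
t=0.300: state=(8.332, 12.373, 9.618)
t=0.400: state=(11.388, 12.386, 19.315)
t=0.500: state=(9.291, 4.711, 23.273)
t=0.600: state=(4.521, 0.441, 19.404)
t=0.700: state=(1.681, -0.035, 15.084)
t=0.800: state=(0.680, 0.207, 11.715)
t=0.900: state=(0.477, 0.468, 9.109)
t=1.000: state=(0.589, 0.810, 7.100)
t=1.100: state=(0.931, 1.415, 5.585)
t=1.200: state=(1.624, 2.575, 4.558)
t=1.300: state=(2.969, 4.793, 4.279)
t=1.400: state=(5.449, 8.641, 5.830)
t=1.500: state=(9.125, 12.852, 11.752)
t=1.600: state=(11.237, 10.826, 20.871)
t=1.700: state=(8.198, 3.476, 22.475)
t=1.800: state=(3.849, 0.441, 18.307)
t=1.880: state=(1.865, 0.222, 15.002)
largest grid value and its neighbours: y(0.350)=13.57557, y(0.355)=13.57974, y(0.360)=13.55787
parabola through these three points peaks at t≈0.353 with y≈13.58124

max y = 13.581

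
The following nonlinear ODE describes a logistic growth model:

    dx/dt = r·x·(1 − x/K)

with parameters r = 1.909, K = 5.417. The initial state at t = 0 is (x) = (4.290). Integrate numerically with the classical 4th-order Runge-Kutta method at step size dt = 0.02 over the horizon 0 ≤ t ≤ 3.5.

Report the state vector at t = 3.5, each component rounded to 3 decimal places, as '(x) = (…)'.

(x) = (5.415)

t=0.000: state=(4.290)
step 1 (dt=0.02): k1=(1.704), k2=(1.685), k3=(1.685), k4=(1.666); state += dt/6·(k1+2k2+2k3+k4)
t=0.020: state=(4.324)
t=0.040: state=(4.357)
t=0.060: state=(4.389)
continuing one RK4 step at a time; state shown every 10 steps (Δt=0.2):
t=0.200: state=(4.593)
t=0.400: state=(4.826)
t=0.600: state=(4.999)
t=0.800: state=(5.125)
t=1.000: state=(5.214)
t=1.200: state=(5.277)
t=1.400: state=(5.320)
t=1.600: state=(5.351)
t=1.800: state=(5.372)
t=2.000: state=(5.386)
t=2.200: state=(5.396)
t=2.400: state=(5.402)
t=2.600: state=(5.407)
t=2.800: state=(5.410)
t=3.000: state=(5.412)
t=3.200: state=(5.414)
t=3.400: state=(5.415)
t=3.500: state=(5.415)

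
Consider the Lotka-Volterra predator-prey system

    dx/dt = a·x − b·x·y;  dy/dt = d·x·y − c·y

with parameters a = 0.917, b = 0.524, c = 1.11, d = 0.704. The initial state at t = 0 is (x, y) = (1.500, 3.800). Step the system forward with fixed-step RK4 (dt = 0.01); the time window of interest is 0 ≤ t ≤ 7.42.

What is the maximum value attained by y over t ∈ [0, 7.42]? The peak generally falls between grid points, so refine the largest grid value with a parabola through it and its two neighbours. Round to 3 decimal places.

max y = 3.805

t=0.000: state=(1.500, 3.800)
step 1 (dt=0.01): k1=(-1.611, -0.205), k2=(-1.602, -0.227), k3=(-1.602, -0.227), k4=(-1.592, -0.248); state += dt/6·(k1+2k2+2k3+k4)
t=0.010: state=(1.484, 3.798)
t=0.020: state=(1.468, 3.795)
t=0.030: state=(1.453, 3.792)
continuing one RK4 step at a time; state shown every 25 steps (Δt=0.25):
t=0.250: state=(1.157, 3.631)
t=0.500: state=(0.923, 3.299)
t=0.750: state=(0.773, 2.899)
t=1.000: state=(0.683, 2.495)
t=1.250: state=(0.635, 2.122)
t=1.500: state=(0.618, 1.794)
t=1.750: state=(0.626, 1.516)
t=2.000: state=(0.656, 1.286)
t=2.250: state=(0.706, 1.098)
t=2.500: state=(0.777, 0.948)
t=2.750: state=(0.870, 0.830)
t=3.000: state=(0.988, 0.740)
t=3.250: state=(1.132, 0.675)
t=3.500: state=(1.308, 0.634)
t=3.750: state=(1.516, 0.616)
t=4.000: state=(1.758, 0.622)
t=4.250: state=(2.034, 0.657)
t=4.500: state=(2.337, 0.732)
t=4.750: state=(2.650, 0.860)
t=5.000: state=(2.941, 1.066)
t=5.250: state=(3.155, 1.383)
t=5.500: state=(3.217, 1.842)
t=5.750: state=(3.062, 2.433)
t=6.000: state=(2.685, 3.065)
t=6.250: state=(2.182, 3.567)
t=6.500: state=(1.688, 3.795)
t=6.750: state=(1.293, 3.732)
t=7.000: state=(1.014, 3.459)
t=7.250: state=(0.830, 3.078)
t=7.420: state=(0.747, 2.801)
largest grid value and its neighbours: y(6.550)=3.80438, y(6.560)=3.80477, y(6.570)=3.80471
parabola through these three points peaks at t≈6.564 with y≈3.80480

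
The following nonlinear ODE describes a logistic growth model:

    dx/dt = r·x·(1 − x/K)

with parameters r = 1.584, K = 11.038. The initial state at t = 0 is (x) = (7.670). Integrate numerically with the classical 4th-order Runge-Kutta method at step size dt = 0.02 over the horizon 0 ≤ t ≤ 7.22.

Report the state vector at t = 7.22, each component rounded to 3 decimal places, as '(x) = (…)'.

t=0.000: state=(7.670)
step 1 (dt=0.02): k1=(3.707), k2=(3.684), k3=(3.684), k4=(3.661); state += dt/6·(k1+2k2+2k3+k4)
t=0.020: state=(7.744)
t=0.040: state=(7.816)
t=0.060: state=(7.888)
continuing one RK4 step at a time; state shown every 25 steps (Δt=0.5):
t=0.500: state=(9.207)
t=1.000: state=(10.126)
t=1.500: state=(10.605)
t=2.000: state=(10.838)
t=2.500: state=(10.946)
t=3.000: state=(10.996)
t=3.500: state=(11.019)
t=4.000: state=(11.029)
t=4.500: state=(11.034)
t=5.000: state=(11.036)
t=5.500: state=(11.037)
t=6.000: state=(11.038)
t=6.500: state=(11.038)
t=7.000: state=(11.038)
t=7.220: state=(11.038)

(x) = (11.038)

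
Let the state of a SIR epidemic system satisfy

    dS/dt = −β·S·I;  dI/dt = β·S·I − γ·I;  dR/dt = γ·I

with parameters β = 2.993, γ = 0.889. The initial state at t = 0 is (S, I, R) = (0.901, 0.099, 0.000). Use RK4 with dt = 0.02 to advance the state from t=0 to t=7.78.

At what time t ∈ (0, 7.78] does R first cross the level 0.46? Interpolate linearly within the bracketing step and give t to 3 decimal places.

t=0.000: state=(0.901, 0.099, 0.000)
step 1 (dt=0.02): k1=(-0.267, 0.179, 0.088), k2=(-0.271, 0.181, 0.090), k3=(-0.271, 0.181, 0.090), k4=(-0.275, 0.184, 0.091); state += dt/6·(k1+2k2+2k3+k4)
t=0.020: state=(0.896, 0.103, 0.002)
t=0.040: state=(0.890, 0.106, 0.004)
t=0.060: state=(0.884, 0.110, 0.006)
continuing one RK4 step at a time; state shown every 25 steps (Δt=0.5):
t=0.500: state=(0.716, 0.216, 0.068)
t=1.000: state=(0.471, 0.336, 0.193)
t=1.500: state=(0.274, 0.372, 0.354)
t=1.820: state=(0.193, 0.349, 0.457)
next step: t=1.840: state=(0.189, 0.347, 0.463) — R has crossed 0.46
linear interpolation between t=1.820 (0.45720) and t=1.840 (0.46340) → t≈1.829

t = 1.829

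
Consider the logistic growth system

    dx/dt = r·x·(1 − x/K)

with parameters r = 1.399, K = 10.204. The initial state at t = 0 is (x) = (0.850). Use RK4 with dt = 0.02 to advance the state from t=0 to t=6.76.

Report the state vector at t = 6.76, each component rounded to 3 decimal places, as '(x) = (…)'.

(x) = (10.195)

t=0.000: state=(0.850)
step 1 (dt=0.02): k1=(1.090), k2=(1.103), k3=(1.103), k4=(1.116); state += dt/6·(k1+2k2+2k3+k4)
t=0.020: state=(0.872)
t=0.040: state=(0.895)
t=0.060: state=(0.918)
continuing one RK4 step at a time; state shown every 25 steps (Δt=0.5):
t=0.500: state=(1.578)
t=1.000: state=(2.746)
t=1.500: state=(4.343)
t=2.000: state=(6.108)
t=2.500: state=(7.654)
t=3.000: state=(8.755)
t=3.500: state=(9.429)
t=4.000: state=(9.803)
t=4.500: state=(10.001)
t=5.000: state=(10.102)
t=5.500: state=(10.153)
t=6.000: state=(10.179)
t=6.500: state=(10.191)
t=6.760: state=(10.195)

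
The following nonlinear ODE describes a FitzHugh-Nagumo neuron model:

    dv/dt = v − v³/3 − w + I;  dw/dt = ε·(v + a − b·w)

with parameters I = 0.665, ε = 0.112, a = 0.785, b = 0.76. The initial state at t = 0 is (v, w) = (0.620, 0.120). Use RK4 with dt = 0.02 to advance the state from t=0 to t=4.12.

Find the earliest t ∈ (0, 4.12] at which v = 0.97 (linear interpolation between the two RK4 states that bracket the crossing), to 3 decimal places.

t=0.000: state=(0.620, 0.120)
step 1 (dt=0.02): k1=(1.086, 0.147), k2=(1.091, 0.148), k3=(1.091, 0.148), k4=(1.096, 0.149); state += dt/6·(k1+2k2+2k3+k4)
t=0.020: state=(0.642, 0.123)
t=0.040: state=(0.664, 0.126)
t=0.060: state=(0.686, 0.129)
continuing one RK4 step at a time; state shown every 10 steps (Δt=0.2):
t=0.200: state=(0.845, 0.152)
t=0.300: state=(0.962, 0.169)
next step: t=0.320: state=(0.985, 0.173) — v has crossed 0.97
linear interpolation between t=0.300 (0.96163) and t=0.320 (0.98482) → t≈0.307

t = 0.307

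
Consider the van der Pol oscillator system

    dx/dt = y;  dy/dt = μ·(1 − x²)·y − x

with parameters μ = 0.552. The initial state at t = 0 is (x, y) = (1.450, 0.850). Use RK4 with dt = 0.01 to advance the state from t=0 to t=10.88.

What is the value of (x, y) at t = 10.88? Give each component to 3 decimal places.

t=0.000: state=(1.450, 0.850)
step 1 (dt=0.01): k1=(0.850, -1.967), k2=(0.840, -1.971), k3=(0.840, -1.971), k4=(0.830, -1.975); state += dt/6·(k1+2k2+2k3+k4)
t=0.010: state=(1.458, 0.830)
t=0.020: state=(1.467, 0.811)
t=0.030: state=(1.475, 0.791)
continuing one RK4 step at a time; state shown every 50 steps (Δt=0.5):
t=0.500: state=(1.633, -0.080)
t=1.000: state=(1.426, -0.704)
t=1.500: state=(0.951, -1.195)
t=2.000: state=(0.219, -1.747)
t=2.500: state=(-0.766, -2.076)
t=3.000: state=(-1.642, -1.207)
t=3.500: state=(-1.914, 0.034)
t=4.000: state=(-1.712, 0.699)
t=4.500: state=(-1.251, 1.140)
t=5.000: state=(-0.558, 1.657)
t=5.500: state=(0.416, 2.197)
t=6.000: state=(1.467, 1.729)
t=6.500: state=(1.968, 0.295)
t=7.000: state=(1.877, -0.548)
t=7.500: state=(1.484, -0.999)
t=8.000: state=(0.875, -1.457)
t=8.500: state=(0.001, -2.047)
t=9.000: state=(-1.098, -2.139)
t=9.500: state=(-1.875, -0.827)
t=10.000: state=(-1.972, 0.304)
t=10.500: state=(-1.673, 0.841)
t=10.880: state=(-1.294, 1.155)

(x, y) = (-1.294, 1.155)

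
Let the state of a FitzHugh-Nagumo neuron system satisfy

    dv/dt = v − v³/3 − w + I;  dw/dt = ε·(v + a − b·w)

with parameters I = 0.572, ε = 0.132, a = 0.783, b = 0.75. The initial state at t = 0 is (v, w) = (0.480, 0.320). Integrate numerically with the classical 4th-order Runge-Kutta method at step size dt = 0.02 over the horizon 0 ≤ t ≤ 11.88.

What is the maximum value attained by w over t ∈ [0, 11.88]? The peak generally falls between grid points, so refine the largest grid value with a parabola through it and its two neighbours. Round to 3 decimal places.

t=0.000: state=(0.480, 0.320)
step 1 (dt=0.02): k1=(0.695, 0.135), k2=(0.699, 0.136), k3=(0.699, 0.136), k4=(0.703, 0.137); state += dt/6·(k1+2k2+2k3+k4)
t=0.020: state=(0.494, 0.323)
t=0.040: state=(0.508, 0.325)
t=0.060: state=(0.522, 0.328)
continuing one RK4 step at a time; state shown every 25 steps (Δt=0.5):
t=0.500: state=(0.868, 0.398)
t=1.000: state=(1.255, 0.498)
t=1.500: state=(1.505, 0.614)
t=2.000: state=(1.598, 0.736)
t=2.500: state=(1.601, 0.854)
t=3.000: state=(1.562, 0.965)
t=3.500: state=(1.504, 1.068)
t=4.000: state=(1.437, 1.161)
t=4.500: state=(1.363, 1.246)
t=5.000: state=(1.282, 1.321)
t=5.500: state=(1.193, 1.387)
t=6.000: state=(1.092, 1.445)
t=6.500: state=(0.976, 1.492)
t=7.000: state=(0.835, 1.529)
t=7.500: state=(0.653, 1.553)
t=8.000: state=(0.400, 1.563)
t=8.500: state=(0.013, 1.552)
t=9.000: state=(-0.595, 1.510)
t=9.500: state=(-1.354, 1.424)
t=10.000: state=(-1.829, 1.301)
t=10.500: state=(-1.953, 1.166)
t=11.000: state=(-1.948, 1.034)
t=11.500: state=(-1.913, 0.910)
t=11.880: state=(-1.880, 0.822)
largest grid value and its neighbours: w(8.000)=1.56314, w(8.020)=1.56315, w(8.040)=1.56313
parabola through these three points peaks at t≈8.017 with w≈1.56315

max w = 1.563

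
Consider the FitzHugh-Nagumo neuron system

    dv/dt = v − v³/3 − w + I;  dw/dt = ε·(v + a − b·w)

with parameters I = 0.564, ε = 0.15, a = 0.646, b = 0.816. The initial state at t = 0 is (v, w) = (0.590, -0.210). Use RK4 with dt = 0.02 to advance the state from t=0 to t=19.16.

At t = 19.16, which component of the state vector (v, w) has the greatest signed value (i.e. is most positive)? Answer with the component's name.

t=0.000: state=(0.590, -0.210)
step 1 (dt=0.02): k1=(1.296, 0.211), k2=(1.302, 0.213), k3=(1.302, 0.213), k4=(1.308, 0.214); state += dt/6·(k1+2k2+2k3+k4)
t=0.020: state=(0.616, -0.206)
t=0.040: state=(0.642, -0.201)
t=0.060: state=(0.669, -0.197)
continuing one RK4 step at a time; state shown every 50 steps (Δt=1):
t=1.000: state=(1.709, 0.079)
t=2.000: state=(1.833, 0.418)
t=3.000: state=(1.722, 0.713)
t=4.000: state=(1.588, 0.955)
t=5.000: state=(1.445, 1.151)
t=6.000: state=(1.290, 1.302)
t=7.000: state=(1.112, 1.413)
t=8.000: state=(0.887, 1.483)
t=9.000: state=(0.546, 1.506)
t=10.000: state=(-0.146, 1.458)
t=11.000: state=(-1.462, 1.268)
t=12.000: state=(-1.899, 0.962)
t=13.000: state=(-1.831, 0.678)
t=14.000: state=(-1.724, 0.440)
t=15.000: state=(-1.616, 0.245)
t=16.000: state=(-1.506, 0.088)
t=17.000: state=(-1.396, -0.036)
t=18.000: state=(-1.284, -0.130)
t=19.000: state=(-1.165, -0.196)
t=19.160: state=(-1.146, -0.205)
compare at T: v=-1.146, w=-0.205

largest component: w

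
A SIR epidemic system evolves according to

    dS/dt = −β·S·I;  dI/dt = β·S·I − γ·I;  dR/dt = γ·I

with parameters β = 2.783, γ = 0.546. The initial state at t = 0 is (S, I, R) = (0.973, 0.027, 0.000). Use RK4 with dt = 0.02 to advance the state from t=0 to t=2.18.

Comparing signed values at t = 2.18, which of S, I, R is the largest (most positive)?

t=0.000: state=(0.973, 0.027, 0.000)
step 1 (dt=0.02): k1=(-0.073, 0.058, 0.015), k2=(-0.075, 0.060, 0.015), k3=(-0.075, 0.060, 0.015), k4=(-0.076, 0.061, 0.015); state += dt/6·(k1+2k2+2k3+k4)
t=0.020: state=(0.972, 0.028, 0.000)
t=0.040: state=(0.970, 0.029, 0.001)
t=0.060: state=(0.968, 0.031, 0.001)
continuing one RK4 step at a time; state shown every 5 steps (Δt=0.1):
t=0.100: state=(0.965, 0.033, 0.002)
t=0.200: state=(0.955, 0.041, 0.004)
t=0.300: state=(0.943, 0.051, 0.006)
t=0.400: state=(0.928, 0.063, 0.009)
t=0.500: state=(0.910, 0.077, 0.013)
t=0.600: state=(0.889, 0.093, 0.018)
t=0.700: state=(0.864, 0.113, 0.023)
t=0.800: state=(0.835, 0.135, 0.030)
t=0.900: state=(0.801, 0.161, 0.038)
t=1.000: state=(0.763, 0.189, 0.048)
t=1.100: state=(0.721, 0.220, 0.059)
t=1.200: state=(0.675, 0.253, 0.072)
t=1.300: state=(0.626, 0.288, 0.087)
t=1.400: state=(0.575, 0.322, 0.103)
t=1.500: state=(0.523, 0.355, 0.122)
t=1.600: state=(0.472, 0.386, 0.142)
t=1.700: state=(0.422, 0.414, 0.164)
t=1.800: state=(0.375, 0.438, 0.187)
t=1.900: state=(0.331, 0.457, 0.212)
t=2.000: state=(0.291, 0.472, 0.237)
t=2.100: state=(0.255, 0.482, 0.263)
t=2.180: state=(0.229, 0.487, 0.284)
compare at T: S=0.229, I=0.487, R=0.284

largest component: I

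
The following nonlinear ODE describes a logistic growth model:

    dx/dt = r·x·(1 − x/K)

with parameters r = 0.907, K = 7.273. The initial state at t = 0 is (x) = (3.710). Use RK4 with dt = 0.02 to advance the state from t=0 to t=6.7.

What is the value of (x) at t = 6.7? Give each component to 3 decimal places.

t=0.000: state=(3.710)
step 1 (dt=0.02): k1=(1.648), k2=(1.648), k3=(1.648), k4=(1.648); state += dt/6·(k1+2k2+2k3+k4)
t=0.020: state=(3.743)
t=0.040: state=(3.776)
t=0.060: state=(3.809)
continuing one RK4 step at a time; state shown every 25 steps (Δt=0.5):
t=0.500: state=(4.517)
t=1.000: state=(5.241)
t=1.500: state=(5.835)
t=2.000: state=(6.289)
t=2.500: state=(6.615)
t=3.000: state=(6.841)
t=3.500: state=(6.992)
t=4.000: state=(7.092)
t=4.500: state=(7.157)
t=5.000: state=(7.199)
t=5.500: state=(7.226)
t=6.000: state=(7.243)
t=6.500: state=(7.254)
t=6.700: state=(7.257)

(x) = (7.257)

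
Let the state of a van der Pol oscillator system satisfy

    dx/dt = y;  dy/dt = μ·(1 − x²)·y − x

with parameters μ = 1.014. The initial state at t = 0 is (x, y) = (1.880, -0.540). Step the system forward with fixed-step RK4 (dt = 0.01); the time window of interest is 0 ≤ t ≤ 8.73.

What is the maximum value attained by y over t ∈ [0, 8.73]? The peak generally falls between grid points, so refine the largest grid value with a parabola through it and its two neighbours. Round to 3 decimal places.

t=0.000: state=(1.880, -0.540)
step 1 (dt=0.01): k1=(-0.540, -0.492), k2=(-0.542, -0.489), k3=(-0.542, -0.489), k4=(-0.545, -0.486); state += dt/6·(k1+2k2+2k3+k4)
t=0.010: state=(1.875, -0.545)
t=0.020: state=(1.869, -0.550)
t=0.030: state=(1.864, -0.554)
continuing one RK4 step at a time; state shown every 50 steps (Δt=0.5):
t=0.500: state=(1.555, -0.758)
t=1.000: state=(1.106, -1.071)
t=1.500: state=(0.428, -1.725)
t=2.000: state=(-0.690, -2.677)
t=2.500: state=(-1.806, -1.272)
t=3.000: state=(-1.996, 0.211)
t=3.500: state=(-1.777, 0.594)
t=4.000: state=(-1.422, 0.834)
t=4.500: state=(-0.918, 1.228)
t=5.000: state=(-0.122, 2.051)
t=5.500: state=(1.122, 2.598)
t=6.000: state=(1.953, 0.586)
t=6.500: state=(1.945, -0.386)
t=7.000: state=(1.674, -0.669)
t=7.500: state=(1.278, -0.934)
t=8.000: state=(0.702, -1.435)
t=8.500: state=(-0.242, -2.406)
t=8.730: state=(-0.838, -2.693)
largest grid value and its neighbours: y(5.380)=2.69182, y(5.390)=2.69280, y(5.400)=2.69229
parabola through these three points peaks at t≈5.392 with y≈2.69282

max y = 2.693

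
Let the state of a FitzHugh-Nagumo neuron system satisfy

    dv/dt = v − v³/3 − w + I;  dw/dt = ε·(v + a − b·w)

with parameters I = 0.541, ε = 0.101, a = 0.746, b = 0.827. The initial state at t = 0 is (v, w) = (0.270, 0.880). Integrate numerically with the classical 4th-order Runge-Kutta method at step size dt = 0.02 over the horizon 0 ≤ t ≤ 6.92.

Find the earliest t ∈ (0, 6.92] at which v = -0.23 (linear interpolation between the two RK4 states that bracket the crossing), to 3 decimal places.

t = 1.920

t=0.000: state=(0.270, 0.880)
step 1 (dt=0.02): k1=(-0.076, 0.029), k2=(-0.077, 0.029), k3=(-0.077, 0.029), k4=(-0.078, 0.029); state += dt/6·(k1+2k2+2k3+k4)
t=0.020: state=(0.268, 0.881)
t=0.040: state=(0.267, 0.881)
t=0.060: state=(0.265, 0.882)
continuing one RK4 step at a time; state shown every 25 steps (Δt=0.5):
t=0.500: state=(0.218, 0.893)
t=1.000: state=(0.126, 0.902)
t=1.500: state=(-0.027, 0.905)
t=1.920: state=(-0.230, 0.900)
next step: t=1.940: state=(-0.242, 0.899) — v has crossed -0.23
linear interpolation between t=1.920 (-0.22999) and t=1.940 (-0.24179) → t≈1.920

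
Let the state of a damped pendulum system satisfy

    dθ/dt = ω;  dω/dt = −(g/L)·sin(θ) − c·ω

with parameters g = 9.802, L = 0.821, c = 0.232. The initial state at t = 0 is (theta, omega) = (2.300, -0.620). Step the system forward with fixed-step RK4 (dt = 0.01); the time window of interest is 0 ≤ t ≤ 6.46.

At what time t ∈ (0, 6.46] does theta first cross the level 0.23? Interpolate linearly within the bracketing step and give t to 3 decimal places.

t=0.000: state=(2.300, -0.620)
step 1 (dt=0.01): k1=(-0.620, -8.759), k2=(-0.664, -8.774), k3=(-0.664, -8.775), k4=(-0.708, -8.791); state += dt/6·(k1+2k2+2k3+k4)
t=0.010: state=(2.293, -0.708)
t=0.020: state=(2.286, -0.796)
t=0.030: state=(2.277, -0.884)
continuing one RK4 step at a time; state shown every 25 steps (Δt=0.25):
t=0.250: state=(1.855, -3.029)
t=0.500: state=(0.764, -5.553)
t=0.590: state=(0.243, -5.948)
next step: t=0.600: state=(0.183, -5.959) — theta has crossed 0.23
linear interpolation between t=0.590 (0.24278) and t=0.600 (0.18325) → t≈0.592

t = 0.592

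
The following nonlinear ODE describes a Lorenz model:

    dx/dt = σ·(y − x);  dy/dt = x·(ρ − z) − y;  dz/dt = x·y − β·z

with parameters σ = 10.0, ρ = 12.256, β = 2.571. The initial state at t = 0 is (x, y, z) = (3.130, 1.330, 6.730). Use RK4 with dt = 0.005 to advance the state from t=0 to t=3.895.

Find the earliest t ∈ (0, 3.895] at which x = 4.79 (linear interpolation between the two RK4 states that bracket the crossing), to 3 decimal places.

t = 0.308

t=0.000: state=(3.130, 1.330, 6.730)
step 1 (dt=0.005): k1=(-18.000, 15.966, -13.140), k2=(-17.151, 15.779, -12.992), k3=(-17.177, 15.790, -12.992), k4=(-16.352, 15.611, -12.847); state += dt/6·(k1+2k2+2k3+k4)
t=0.005: state=(3.044, 1.409, 6.665)
t=0.010: state=(2.966, 1.486, 6.602)
t=0.015: state=(2.896, 1.562, 6.539)
continuing one RK4 step at a time; state shown every 40 steps (Δt=0.2):
t=0.200: state=(3.213, 4.307, 5.277)
t=0.305: state=(4.733, 6.504, 6.020)
next step: t=0.310: state=(4.822, 6.619, 6.099) — x has crossed 4.79
linear interpolation between t=0.305 (4.73279) and t=0.310 (4.82198) → t≈0.308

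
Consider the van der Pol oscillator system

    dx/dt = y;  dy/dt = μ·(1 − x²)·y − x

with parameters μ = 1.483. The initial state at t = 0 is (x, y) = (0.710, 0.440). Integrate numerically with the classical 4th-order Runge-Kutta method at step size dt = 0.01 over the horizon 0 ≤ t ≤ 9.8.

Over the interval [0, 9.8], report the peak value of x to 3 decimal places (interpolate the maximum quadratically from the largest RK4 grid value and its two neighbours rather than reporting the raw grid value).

t=0.000: state=(0.710, 0.440)
step 1 (dt=0.01): k1=(0.440, -0.386), k2=(0.438, -0.392), k3=(0.438, -0.392), k4=(0.436, -0.398); state += dt/6·(k1+2k2+2k3+k4)
t=0.010: state=(0.714, 0.436)
t=0.020: state=(0.719, 0.432)
t=0.030: state=(0.723, 0.428)
continuing one RK4 step at a time; state shown every 50 steps (Δt=0.5):
t=0.500: state=(0.860, 0.126)
t=1.000: state=(0.814, -0.323)
t=1.500: state=(0.517, -0.910)
t=2.000: state=(-0.177, -1.976)
t=2.500: state=(-1.351, -2.123)
t=3.000: state=(-1.853, -0.098)
t=3.500: state=(-1.736, 0.426)
t=4.000: state=(-1.474, 0.618)
t=4.500: state=(-1.103, 0.898)
t=5.000: state=(-0.509, 1.598)
t=5.500: state=(0.662, 3.122)
t=6.000: state=(1.897, 1.035)
t=6.500: state=(1.977, -0.285)
t=7.000: state=(1.776, -0.478)
t=7.500: state=(1.505, -0.617)
t=8.000: state=(1.140, -0.873)
t=8.500: state=(0.570, -1.518)
t=9.000: state=(-0.545, -3.039)
t=9.500: state=(-1.854, -1.268)
t=9.800: state=(-2.015, -0.026)
largest grid value and its neighbours: x(6.260)=2.01375, x(6.270)=2.01395, x(6.280)=2.01394
parabola through these three points peaks at t≈6.275 with x≈2.01397

max x = 2.014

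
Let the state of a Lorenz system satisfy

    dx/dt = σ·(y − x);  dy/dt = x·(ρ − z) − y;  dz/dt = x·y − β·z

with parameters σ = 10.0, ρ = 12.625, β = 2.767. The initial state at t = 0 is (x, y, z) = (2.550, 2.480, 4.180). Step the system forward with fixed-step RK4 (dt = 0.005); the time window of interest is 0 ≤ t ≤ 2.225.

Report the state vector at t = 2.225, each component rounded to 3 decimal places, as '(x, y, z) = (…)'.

(x, y, z) = (6.922, 7.757, 11.363)

t=0.000: state=(2.550, 2.480, 4.180)
step 1 (dt=0.005): k1=(-0.700, 19.055, -5.242), k2=(-0.206, 19.026, -5.089), k3=(-0.219, 19.035, -5.087), k4=(0.263, 19.015, -4.932); state += dt/6·(k1+2k2+2k3+k4)
t=0.005: state=(2.549, 2.575, 4.155)
t=0.010: state=(2.553, 2.670, 4.131)
t=0.015: state=(2.561, 2.765, 4.108)
continuing one RK4 step at a time; state shown every 20 steps (Δt=0.1):
t=0.100: state=(3.234, 4.522, 4.038)
t=0.200: state=(5.006, 7.223, 5.193)
t=0.300: state=(7.463, 9.936, 8.768)
t=0.400: state=(9.203, 9.777, 14.273)
t=0.500: state=(8.228, 5.911, 17.021)
t=0.600: state=(5.496, 2.820, 15.405)
t=0.700: state=(3.404, 1.959, 12.532)
t=0.800: state=(2.528, 2.145, 10.003)
t=0.900: state=(2.504, 2.793, 8.112)
t=1.000: state=(3.061, 3.881, 6.953)
t=1.100: state=(4.149, 5.507, 6.753)
t=1.200: state=(5.736, 7.494, 7.970)
t=1.300: state=(7.414, 8.817, 10.884)
t=1.400: state=(8.112, 7.947, 14.174)
t=1.500: state=(7.113, 5.470, 15.269)
t=1.600: state=(5.343, 3.675, 13.989)
t=1.700: state=(4.044, 3.158, 11.945)
t=1.800: state=(3.556, 3.436, 10.116)
t=1.900: state=(3.742, 4.208, 8.869)
t=2.000: state=(4.449, 5.377, 8.436)
t=2.100: state=(5.538, 6.739, 9.066)
t=2.200: state=(6.692, 7.689, 10.814)
t=2.225: state=(6.922, 7.757, 11.363)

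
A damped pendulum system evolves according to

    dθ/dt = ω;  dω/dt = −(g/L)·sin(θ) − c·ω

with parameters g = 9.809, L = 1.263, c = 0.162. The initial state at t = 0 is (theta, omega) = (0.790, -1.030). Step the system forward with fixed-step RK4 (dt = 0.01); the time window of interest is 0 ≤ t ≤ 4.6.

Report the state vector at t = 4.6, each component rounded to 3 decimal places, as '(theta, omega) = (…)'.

(theta, omega) = (0.573, -0.467)

t=0.000: state=(0.790, -1.030)
step 1 (dt=0.01): k1=(-1.030, -5.350), k2=(-1.057, -5.317), k3=(-1.057, -5.317), k4=(-1.083, -5.283); state += dt/6·(k1+2k2+2k3+k4)
t=0.010: state=(0.779, -1.083)
t=0.020: state=(0.768, -1.136)
t=0.030: state=(0.757, -1.187)
continuing one RK4 step at a time; state shown every 20 steps (Δt=0.2):
t=0.200: state=(0.488, -1.922)
t=0.400: state=(0.057, -2.276)
t=0.600: state=(-0.377, -1.953)
t=0.800: state=(-0.688, -1.098)
t=1.000: state=(-0.800, -0.008)
t=1.200: state=(-0.693, 1.050)
t=1.400: state=(-0.399, 1.823)
t=1.600: state=(0.000, 2.070)
t=1.800: state=(0.387, 1.701)
t=2.000: state=(0.650, 0.872)
t=2.200: state=(0.724, -0.145)
t=2.400: state=(0.597, -1.095)
t=2.600: state=(0.306, -1.738)
t=2.800: state=(-0.064, -1.868)
t=3.000: state=(-0.404, -1.444)
t=3.200: state=(-0.616, -0.635)
t=3.400: state=(-0.649, 0.308)
t=3.600: state=(-0.500, 1.145)
t=3.800: state=(-0.213, 1.651)
t=4.000: state=(0.127, 1.662)
t=4.200: state=(0.419, 1.186)
t=4.400: state=(0.581, 0.398)
t=4.600: state=(0.573, -0.467)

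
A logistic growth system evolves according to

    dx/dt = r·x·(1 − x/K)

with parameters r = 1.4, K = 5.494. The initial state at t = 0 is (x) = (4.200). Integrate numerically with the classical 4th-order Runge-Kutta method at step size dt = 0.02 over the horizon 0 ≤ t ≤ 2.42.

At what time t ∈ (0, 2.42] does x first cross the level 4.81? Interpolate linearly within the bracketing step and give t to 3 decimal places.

t = 0.552

t=0.000: state=(4.200)
step 1 (dt=0.02): k1=(1.385), k2=(1.375), k3=(1.375), k4=(1.364); state += dt/6·(k1+2k2+2k3+k4)
t=0.020: state=(4.227)
t=0.040: state=(4.255)
t=0.060: state=(4.281)
continuing one RK4 step at a time; state shown every 5 steps (Δt=0.1):
t=0.100: state=(4.333)
t=0.200: state=(4.456)
t=0.300: state=(4.569)
t=0.400: state=(4.672)
t=0.500: state=(4.765)
t=0.540: state=(4.800)
next step: t=0.560: state=(4.816) — x has crossed 4.81
linear interpolation between t=0.540 (4.79966) and t=0.560 (4.81647) → t≈0.552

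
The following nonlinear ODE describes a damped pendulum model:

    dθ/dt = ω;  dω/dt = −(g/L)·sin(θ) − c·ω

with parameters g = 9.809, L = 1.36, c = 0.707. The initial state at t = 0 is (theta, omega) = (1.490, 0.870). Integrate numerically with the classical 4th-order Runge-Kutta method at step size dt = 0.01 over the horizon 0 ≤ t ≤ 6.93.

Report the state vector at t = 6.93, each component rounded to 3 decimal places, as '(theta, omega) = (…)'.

(theta, omega) = (0.016, 0.343)

t=0.000: state=(1.490, 0.870)
step 1 (dt=0.01): k1=(0.870, -7.804), k2=(0.831, -7.779), k3=(0.831, -7.779), k4=(0.792, -7.754); state += dt/6·(k1+2k2+2k3+k4)
t=0.010: state=(1.498, 0.792)
t=0.020: state=(1.506, 0.715)
t=0.030: state=(1.513, 0.638)
continuing one RK4 step at a time; state shown every 25 steps (Δt=0.25):
t=0.250: state=(1.477, -0.921)
t=0.500: state=(1.058, -2.349)
t=0.750: state=(0.364, -3.030)
t=1.000: state=(-0.354, -2.513)
t=1.250: state=(-0.821, -1.150)
t=1.500: state=(-0.920, 0.333)
t=1.750: state=(-0.682, 1.486)
t=2.000: state=(-0.232, 1.974)
t=2.250: state=(0.234, 1.629)
t=2.500: state=(0.534, 0.712)
t=2.750: state=(0.582, -0.309)
t=3.000: state=(0.403, -1.058)
t=3.250: state=(0.097, -1.294)
t=3.500: state=(-0.198, -0.983)
t=3.750: state=(-0.367, -0.338)
t=4.000: state=(-0.365, 0.330)
t=4.250: state=(-0.222, 0.765)
t=4.500: state=(-0.014, 0.832)
t=4.750: state=(0.166, 0.558)
t=5.000: state=(0.251, 0.109)
t=5.250: state=(0.223, -0.309)
t=5.500: state=(0.112, -0.540)
t=5.750: state=(-0.026, -0.519)
t=6.000: state=(-0.131, -0.296)
t=6.250: state=(-0.167, 0.008)
t=6.500: state=(-0.131, 0.260)
t=6.750: state=(-0.049, 0.368)
t=6.930: state=(0.016, 0.343)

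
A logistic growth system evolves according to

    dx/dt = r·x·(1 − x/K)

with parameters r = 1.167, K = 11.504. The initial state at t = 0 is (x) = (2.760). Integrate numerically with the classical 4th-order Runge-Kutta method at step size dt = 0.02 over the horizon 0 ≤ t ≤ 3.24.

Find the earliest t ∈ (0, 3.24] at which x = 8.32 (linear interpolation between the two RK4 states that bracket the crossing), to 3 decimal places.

t=0.000: state=(2.760)
step 1 (dt=0.02): k1=(2.448), k2=(2.463), k3=(2.463), k4=(2.478); state += dt/6·(k1+2k2+2k3+k4)
t=0.020: state=(2.809)
t=0.040: state=(2.859)
t=0.060: state=(2.910)
continuing one RK4 step at a time; state shown every 10 steps (Δt=0.2):
t=0.200: state=(3.279)
t=0.400: state=(3.852)
t=0.600: state=(4.471)
t=0.800: state=(5.123)
t=1.000: state=(5.792)
t=1.200: state=(6.460)
t=1.400: state=(7.108)
t=1.600: state=(7.723)
t=1.800: state=(8.290)
next step: t=1.820: state=(8.344) — x has crossed 8.32
linear interpolation between t=1.800 (8.28984) and t=1.820 (8.34362) → t≈1.811

t = 1.811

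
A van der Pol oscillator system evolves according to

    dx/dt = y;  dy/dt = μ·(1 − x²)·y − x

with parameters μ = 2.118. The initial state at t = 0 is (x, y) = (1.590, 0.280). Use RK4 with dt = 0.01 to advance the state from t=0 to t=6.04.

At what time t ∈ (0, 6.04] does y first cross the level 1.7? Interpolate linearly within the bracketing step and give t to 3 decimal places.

t = 5.766

t=0.000: state=(1.590, 0.280)
step 1 (dt=0.01): k1=(0.280, -2.496), k2=(0.268, -2.460), k3=(0.268, -2.460), k4=(0.255, -2.424); state += dt/6·(k1+2k2+2k3+k4)
t=0.010: state=(1.593, 0.255)
t=0.020: state=(1.595, 0.232)
t=0.030: state=(1.597, 0.208)
continuing one RK4 step at a time; state shown every 20 steps (Δt=0.2):
t=0.200: state=(1.605, -0.090)
t=0.400: state=(1.566, -0.282)
t=0.600: state=(1.497, -0.394)
t=0.800: state=(1.410, -0.479)
t=1.000: state=(1.306, -0.564)
t=1.200: state=(1.183, -0.670)
t=1.400: state=(1.035, -0.820)
t=1.600: state=(0.850, -1.052)
t=1.800: state=(0.604, -1.442)
t=2.000: state=(0.253, -2.128)
t=2.200: state=(-0.276, -3.225)
t=2.400: state=(-1.017, -3.939)
t=2.600: state=(-1.689, -2.428)
t=2.800: state=(-1.975, -0.626)
t=3.000: state=(-2.018, 0.052)
t=3.200: state=(-1.985, 0.241)
t=3.400: state=(-1.930, 0.302)
t=3.600: state=(-1.866, 0.331)
t=3.800: state=(-1.798, 0.355)
t=4.000: state=(-1.724, 0.380)
t=4.200: state=(-1.645, 0.410)
t=4.400: state=(-1.560, 0.446)
t=4.600: state=(-1.466, 0.493)
t=4.800: state=(-1.362, 0.555)
t=5.000: state=(-1.243, 0.640)
t=5.200: state=(-1.103, 0.764)
t=5.400: state=(-0.933, 0.954)
t=5.600: state=(-0.713, 1.267)
t=5.760: state=(-0.480, 1.680)
next step: t=5.770: state=(-0.463, 1.712) — y has crossed 1.7
linear interpolation between t=5.760 (1.67966) and t=5.770 (1.71231) → t≈5.766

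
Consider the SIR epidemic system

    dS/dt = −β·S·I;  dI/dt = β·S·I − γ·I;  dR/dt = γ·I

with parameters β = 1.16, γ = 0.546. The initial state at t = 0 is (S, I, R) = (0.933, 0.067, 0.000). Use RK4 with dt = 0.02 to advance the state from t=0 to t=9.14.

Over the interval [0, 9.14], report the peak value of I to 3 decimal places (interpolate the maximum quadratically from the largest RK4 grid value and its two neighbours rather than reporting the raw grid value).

t=0.000: state=(0.933, 0.067, 0.000)
step 1 (dt=0.02): k1=(-0.073, 0.036, 0.037), k2=(-0.073, 0.036, 0.037), k3=(-0.073, 0.036, 0.037), k4=(-0.073, 0.036, 0.037); state += dt/6·(k1+2k2+2k3+k4)
t=0.020: state=(0.932, 0.068, 0.001)
t=0.040: state=(0.930, 0.068, 0.001)
t=0.060: state=(0.929, 0.069, 0.002)
continuing one RK4 step at a time; state shown every 25 steps (Δt=0.5):
t=0.500: state=(0.892, 0.087, 0.021)
t=1.000: state=(0.843, 0.109, 0.048)
t=1.500: state=(0.786, 0.133, 0.081)
t=2.000: state=(0.723, 0.157, 0.120)
t=2.500: state=(0.655, 0.178, 0.166)
t=3.000: state=(0.588, 0.195, 0.217)
t=3.500: state=(0.524, 0.204, 0.272)
t=4.000: state=(0.465, 0.207, 0.328)
t=4.500: state=(0.412, 0.203, 0.384)
t=5.000: state=(0.367, 0.194, 0.439)
t=5.500: state=(0.329, 0.181, 0.490)
t=6.000: state=(0.298, 0.165, 0.537)
t=6.500: state=(0.272, 0.148, 0.580)
t=7.000: state=(0.251, 0.131, 0.618)
t=7.500: state=(0.234, 0.115, 0.651)
t=8.000: state=(0.220, 0.100, 0.681)
t=8.500: state=(0.208, 0.086, 0.706)
t=9.000: state=(0.199, 0.074, 0.728)
t=9.140: state=(0.197, 0.070, 0.733)
largest grid value and its neighbours: I(3.920)=0.20725, I(3.940)=0.20726, I(3.960)=0.20726
parabola through these three points peaks at t≈3.946 with I≈0.20726

max I = 0.207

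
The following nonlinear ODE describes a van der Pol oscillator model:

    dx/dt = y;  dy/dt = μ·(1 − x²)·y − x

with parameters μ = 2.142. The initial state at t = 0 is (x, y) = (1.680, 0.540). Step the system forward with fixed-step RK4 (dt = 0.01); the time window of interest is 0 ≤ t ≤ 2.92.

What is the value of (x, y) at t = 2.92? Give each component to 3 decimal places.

(x, y) = (-1.689, -2.453)

t=0.000: state=(1.680, 0.540)
step 1 (dt=0.01): k1=(0.540, -3.788), k2=(0.521, -3.727), k3=(0.521, -3.728), k4=(0.503, -3.667); state += dt/6·(k1+2k2+2k3+k4)
t=0.010: state=(1.685, 0.503)
t=0.020: state=(1.690, 0.467)
t=0.030: state=(1.695, 0.432)
continuing one RK4 step at a time; state shown every 10 steps (Δt=0.1):
t=0.100: state=(1.717, 0.220)
t=0.200: state=(1.728, 0.004)
t=0.300: state=(1.720, -0.138)
t=0.400: state=(1.701, -0.232)
t=0.500: state=(1.675, -0.295)
t=0.600: state=(1.643, -0.341)
t=0.700: state=(1.607, -0.377)
t=0.800: state=(1.568, -0.408)
t=0.900: state=(1.525, -0.437)
t=1.000: state=(1.480, -0.466)
t=1.100: state=(1.432, -0.496)
t=1.200: state=(1.381, -0.529)
t=1.300: state=(1.326, -0.567)
t=1.400: state=(1.267, -0.611)
t=1.500: state=(1.204, -0.662)
t=1.600: state=(1.135, -0.725)
t=1.700: state=(1.058, -0.802)
t=1.800: state=(0.974, -0.897)
t=1.900: state=(0.878, -1.019)
t=2.000: state=(0.769, -1.177)
t=2.100: state=(0.641, -1.384)
t=2.200: state=(0.489, -1.662)
t=2.300: state=(0.306, -2.032)
t=2.400: state=(0.079, -2.517)
t=2.500: state=(-0.201, -3.106)
t=2.600: state=(-0.542, -3.691)
t=2.700: state=(-0.930, -3.988)
t=2.800: state=(-1.318, -3.646)
t=2.900: state=(-1.638, -2.681)
t=2.920: state=(-1.689, -2.453)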